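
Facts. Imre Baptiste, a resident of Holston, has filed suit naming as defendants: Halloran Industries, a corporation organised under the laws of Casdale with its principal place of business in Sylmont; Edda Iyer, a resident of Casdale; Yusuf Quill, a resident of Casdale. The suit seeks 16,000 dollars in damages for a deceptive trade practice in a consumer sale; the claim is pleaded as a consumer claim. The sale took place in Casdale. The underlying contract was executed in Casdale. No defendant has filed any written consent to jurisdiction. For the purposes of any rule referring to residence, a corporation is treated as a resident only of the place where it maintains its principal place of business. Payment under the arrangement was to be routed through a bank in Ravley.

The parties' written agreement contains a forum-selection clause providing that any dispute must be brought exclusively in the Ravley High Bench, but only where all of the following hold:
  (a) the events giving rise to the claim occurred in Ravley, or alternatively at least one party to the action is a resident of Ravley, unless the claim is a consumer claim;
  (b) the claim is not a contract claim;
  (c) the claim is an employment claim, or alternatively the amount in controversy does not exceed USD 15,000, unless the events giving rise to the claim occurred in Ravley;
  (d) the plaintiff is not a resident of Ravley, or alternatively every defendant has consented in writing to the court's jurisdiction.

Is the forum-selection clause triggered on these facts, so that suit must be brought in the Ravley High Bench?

No

The Ravley High Bench:
  (a) The operative events occurred in Casdale, not Ravley; no party resides in Ravley — no alternative holds. However, the claim is a consumer claim, so the 'unless' proviso supplies this condition. Condition met.
  (b) The claim is a consumer claim, not a contract claim. Satisfied.
  (c) The claim is a consumer claim, not an employment claim; the amount in controversy is USD 16,000, above the 15,000 dollars ceiling — none of the alternatives is met. The proviso offers no rescue either, since the operative events occurred in Casdale, not Ravley. Not satisfied.
  (d) The plaintiff resides in Holston, which is not Ravley, which satisfies one of the alternatives. Met.
  → The clause does not apply.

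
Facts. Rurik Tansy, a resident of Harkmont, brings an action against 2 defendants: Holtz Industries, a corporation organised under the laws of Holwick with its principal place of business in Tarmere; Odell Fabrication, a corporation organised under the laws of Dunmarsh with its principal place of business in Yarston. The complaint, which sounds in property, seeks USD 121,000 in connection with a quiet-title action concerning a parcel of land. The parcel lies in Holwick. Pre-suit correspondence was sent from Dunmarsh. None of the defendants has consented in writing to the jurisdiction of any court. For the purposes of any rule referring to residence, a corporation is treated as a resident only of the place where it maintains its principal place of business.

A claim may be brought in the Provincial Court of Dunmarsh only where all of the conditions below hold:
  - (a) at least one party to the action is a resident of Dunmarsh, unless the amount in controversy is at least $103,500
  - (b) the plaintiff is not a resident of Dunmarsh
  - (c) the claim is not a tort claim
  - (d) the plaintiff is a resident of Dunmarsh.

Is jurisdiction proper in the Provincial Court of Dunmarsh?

The Provincial Court of Dunmarsh:
  (a) No party resides in Dunmarsh. But the amount in controversy is 121,000 dollars, which meets the 103,500 dollars floor, and the 'unless' clause therefore excuses the requirement. Met.
  (b) The plaintiff resides in Harkmont, which is not Dunmarsh. Met.
  (c) The claim is a property claim, not a tort claim. Met.
  (d) The plaintiff resides in Harkmont, not Dunmarsh. Fails.
  → At least one condition fails; no jurisdiction.

No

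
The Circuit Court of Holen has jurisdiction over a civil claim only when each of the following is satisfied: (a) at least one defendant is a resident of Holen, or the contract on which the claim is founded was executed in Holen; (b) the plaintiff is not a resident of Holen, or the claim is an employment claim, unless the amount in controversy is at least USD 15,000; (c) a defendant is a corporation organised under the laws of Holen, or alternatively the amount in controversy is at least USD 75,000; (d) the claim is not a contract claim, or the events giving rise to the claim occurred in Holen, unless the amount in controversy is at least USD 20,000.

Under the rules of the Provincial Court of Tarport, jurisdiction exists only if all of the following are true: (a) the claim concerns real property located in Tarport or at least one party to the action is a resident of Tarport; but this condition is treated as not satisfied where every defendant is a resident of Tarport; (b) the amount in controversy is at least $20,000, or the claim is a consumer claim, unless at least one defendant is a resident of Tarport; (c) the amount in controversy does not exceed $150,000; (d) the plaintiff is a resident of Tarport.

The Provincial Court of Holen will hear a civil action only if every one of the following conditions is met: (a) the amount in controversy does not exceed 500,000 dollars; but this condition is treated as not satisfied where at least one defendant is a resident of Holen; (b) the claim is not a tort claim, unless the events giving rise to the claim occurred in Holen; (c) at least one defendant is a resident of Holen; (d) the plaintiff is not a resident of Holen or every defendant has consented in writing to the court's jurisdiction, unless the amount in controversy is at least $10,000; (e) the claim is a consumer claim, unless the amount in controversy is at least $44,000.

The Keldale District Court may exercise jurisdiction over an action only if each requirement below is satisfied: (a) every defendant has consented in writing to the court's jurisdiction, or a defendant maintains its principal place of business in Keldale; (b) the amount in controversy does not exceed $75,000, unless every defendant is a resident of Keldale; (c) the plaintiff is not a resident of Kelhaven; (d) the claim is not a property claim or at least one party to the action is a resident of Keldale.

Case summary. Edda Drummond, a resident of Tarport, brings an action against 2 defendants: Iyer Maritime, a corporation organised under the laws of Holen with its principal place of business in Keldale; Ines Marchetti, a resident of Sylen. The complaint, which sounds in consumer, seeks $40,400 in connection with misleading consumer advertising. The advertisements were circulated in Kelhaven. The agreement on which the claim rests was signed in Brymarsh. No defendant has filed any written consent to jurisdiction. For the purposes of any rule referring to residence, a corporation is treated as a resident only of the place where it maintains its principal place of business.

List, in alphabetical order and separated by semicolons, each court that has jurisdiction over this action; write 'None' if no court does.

The Circuit Court of Holen:
  (a) No defendant resides in Holen (they reside in Keldale, Sylen); the contract was executed in Brymarsh, not Holen — every alternative fails. Not met.
  (b) The plaintiff resides in Tarport, which is not Holen — that alternative is enough. Condition met.
  (c) Iyer Maritime is organised under the laws of Holen, so one alternative holds. Satisfied.
  (d) The claim is a consumer claim, not a contract claim, so this disjunct is met. Satisfied.
  → The court lacks jurisdiction.
The Provincial Court of Tarport:
  (a) Edda Drummond resides in Tarport — that alternative is enough. The carve-out does not apply: the defendants reside as follows — Iyer Maritime in Keldale, Ines Marchetti in Sylen — not all in Tarport. Satisfied.
  (b) The amount in controversy is $40,400, which meets the USD 20,000 floor, so one alternative holds. Met.
  (c) The amount in controversy is 40,400 dollars, within the $150,000 ceiling. Satisfied.
  (d) The plaintiff resides in Tarport. Met.
  → Every requirement is satisfied — jurisdiction.
The Provincial Court of Holen:
  (a) The amount in controversy is USD 40,400, within the $500,000 ceiling. The exception is not triggered, since no defendant resides in Holen (they reside in Keldale, Sylen). Condition met.
  (b) The claim is a consumer claim, not a tort claim. Satisfied.
  (c) No defendant resides in Holen (they reside in Keldale, Sylen). Not met.
  (d) The plaintiff resides in Tarport, which is not Holen — that alternative is enough. Satisfied.
  (e) The claim is a consumer claim. Condition met.
  → No jurisdiction.
The Keldale District Court:
  (a) Iyer Maritime has its principal place of business in Keldale, so one alternative holds. Condition met.
  (b) The amount in controversy is USD 40,400, within the USD 75,000 ceiling. Condition met.
  (c) The plaintiff resides in Tarport, which is not Kelhaven. Condition met.
  (d) The claim is a consumer claim, not a property claim, so one alternative holds. Met.
  → Every requirement is satisfied — jurisdiction.

the Keldale District Court; the Provincial Court of Tarport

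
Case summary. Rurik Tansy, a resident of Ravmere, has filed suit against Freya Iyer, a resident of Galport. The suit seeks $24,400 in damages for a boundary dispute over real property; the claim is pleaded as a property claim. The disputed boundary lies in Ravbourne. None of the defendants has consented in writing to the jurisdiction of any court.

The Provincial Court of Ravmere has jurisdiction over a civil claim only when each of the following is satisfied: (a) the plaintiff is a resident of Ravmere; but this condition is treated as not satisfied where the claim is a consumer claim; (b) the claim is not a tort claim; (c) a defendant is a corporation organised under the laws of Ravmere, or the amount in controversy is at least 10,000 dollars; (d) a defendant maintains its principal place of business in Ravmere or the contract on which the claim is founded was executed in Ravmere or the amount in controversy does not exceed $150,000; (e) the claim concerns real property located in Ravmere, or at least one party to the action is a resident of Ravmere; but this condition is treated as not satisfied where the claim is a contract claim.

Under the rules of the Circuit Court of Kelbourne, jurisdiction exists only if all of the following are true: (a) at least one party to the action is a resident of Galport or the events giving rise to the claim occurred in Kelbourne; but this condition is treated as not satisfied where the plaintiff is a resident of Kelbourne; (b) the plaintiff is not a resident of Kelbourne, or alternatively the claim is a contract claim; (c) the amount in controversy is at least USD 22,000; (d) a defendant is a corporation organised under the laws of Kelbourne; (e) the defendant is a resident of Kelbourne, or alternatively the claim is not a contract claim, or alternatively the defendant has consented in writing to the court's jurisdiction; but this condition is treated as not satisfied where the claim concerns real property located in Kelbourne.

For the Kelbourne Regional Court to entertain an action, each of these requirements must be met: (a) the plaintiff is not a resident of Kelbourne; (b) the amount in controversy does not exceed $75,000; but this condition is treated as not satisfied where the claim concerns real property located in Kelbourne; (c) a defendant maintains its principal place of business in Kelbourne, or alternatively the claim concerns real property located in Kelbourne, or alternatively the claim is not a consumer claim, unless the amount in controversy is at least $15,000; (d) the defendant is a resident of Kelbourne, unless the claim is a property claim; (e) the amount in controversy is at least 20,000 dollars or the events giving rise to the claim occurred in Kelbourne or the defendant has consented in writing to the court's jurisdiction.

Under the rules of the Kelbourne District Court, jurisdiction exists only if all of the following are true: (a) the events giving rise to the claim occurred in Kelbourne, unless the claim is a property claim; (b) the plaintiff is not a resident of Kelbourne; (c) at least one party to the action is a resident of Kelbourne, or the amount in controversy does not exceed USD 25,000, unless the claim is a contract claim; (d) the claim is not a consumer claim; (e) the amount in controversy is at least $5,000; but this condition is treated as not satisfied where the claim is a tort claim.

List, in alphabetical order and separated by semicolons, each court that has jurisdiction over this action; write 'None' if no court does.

the Kelbourne District Court; the Kelbourne Regional Court; the Provincial Court of Ravmere

The Provincial Court of Ravmere:
  (a) The plaintiff resides in Ravmere. And the carve-out is inapplicable — the claim is a property claim, not a consumer claim. Satisfied.
  (b) The claim is a property claim, not a tort claim. Met.
  (c) The amount in controversy is 24,400 dollars, which meets the 10,000 dollars floor, so one alternative holds. Met.
  (d) The amount in controversy is USD 24,400, within the USD 150,000 ceiling, which satisfies one of the alternatives. Condition met.
  (e) Rurik Tansy resides in Ravmere, so one alternative holds. The carve-out does not apply: the claim is a property claim, not a contract claim. Condition met.
  → All conditions met; jurisdiction exists.
The Circuit Court of Kelbourne:
  (a) Freya Iyer resides in Galport, which satisfies one of the alternatives. The exception is not triggered, since the plaintiff resides in Ravmere, not Kelbourne. Condition met.
  (b) The plaintiff resides in Ravmere, which is not Kelbourne, so one alternative holds. Met.
  (c) The amount in controversy is 24,400 dollars, which meets the USD 22,000 floor. Met.
  (d) No defendant is a corporation. Condition not met.
  (e) The claim is a property claim, not a contract claim, so one alternative holds. And the carve-out is inapplicable — the property lies in Ravbourne, not Kelbourne. Satisfied.
  → At least one condition fails; no jurisdiction.
The Kelbourne Regional Court:
  (a) The plaintiff resides in Ravmere, which is not Kelbourne. Met.
  (b) The amount in controversy is USD 24,400, within the 75,000 dollars ceiling. And the carve-out is inapplicable — the property lies in Ravbourne, not Kelbourne. Satisfied.
  (c) The claim is a property claim, not a consumer claim, which satisfies one of the alternatives. Satisfied.
  (d) The defendant resides in Galport, not Kelbourne. The proviso rescues it, though: the claim is a property claim. Satisfied.
  (e) The amount in controversy is USD 24,400, which meets the $20,000 floor, so one alternative holds. Met.
  → All conditions met; jurisdiction exists.
The Kelbourne District Court:
  (a) The operative events occurred in Ravbourne, not Kelbourne. But the claim is a property claim, and the 'unless' clause therefore excuses the requirement. Satisfied.
  (b) The plaintiff resides in Ravmere, which is not Kelbourne. Condition met.
  (c) The amount in controversy is USD 24,400, within the $25,000 ceiling, so one alternative holds. Condition met.
  (d) The claim is a property claim, not a consumer claim. Condition met.
  (e) The amount in controversy is USD 24,400, which meets the USD 5,000 floor. And the carve-out is inapplicable — the claim is a property claim, not a tort claim. Met.
  → The court has jurisdiction.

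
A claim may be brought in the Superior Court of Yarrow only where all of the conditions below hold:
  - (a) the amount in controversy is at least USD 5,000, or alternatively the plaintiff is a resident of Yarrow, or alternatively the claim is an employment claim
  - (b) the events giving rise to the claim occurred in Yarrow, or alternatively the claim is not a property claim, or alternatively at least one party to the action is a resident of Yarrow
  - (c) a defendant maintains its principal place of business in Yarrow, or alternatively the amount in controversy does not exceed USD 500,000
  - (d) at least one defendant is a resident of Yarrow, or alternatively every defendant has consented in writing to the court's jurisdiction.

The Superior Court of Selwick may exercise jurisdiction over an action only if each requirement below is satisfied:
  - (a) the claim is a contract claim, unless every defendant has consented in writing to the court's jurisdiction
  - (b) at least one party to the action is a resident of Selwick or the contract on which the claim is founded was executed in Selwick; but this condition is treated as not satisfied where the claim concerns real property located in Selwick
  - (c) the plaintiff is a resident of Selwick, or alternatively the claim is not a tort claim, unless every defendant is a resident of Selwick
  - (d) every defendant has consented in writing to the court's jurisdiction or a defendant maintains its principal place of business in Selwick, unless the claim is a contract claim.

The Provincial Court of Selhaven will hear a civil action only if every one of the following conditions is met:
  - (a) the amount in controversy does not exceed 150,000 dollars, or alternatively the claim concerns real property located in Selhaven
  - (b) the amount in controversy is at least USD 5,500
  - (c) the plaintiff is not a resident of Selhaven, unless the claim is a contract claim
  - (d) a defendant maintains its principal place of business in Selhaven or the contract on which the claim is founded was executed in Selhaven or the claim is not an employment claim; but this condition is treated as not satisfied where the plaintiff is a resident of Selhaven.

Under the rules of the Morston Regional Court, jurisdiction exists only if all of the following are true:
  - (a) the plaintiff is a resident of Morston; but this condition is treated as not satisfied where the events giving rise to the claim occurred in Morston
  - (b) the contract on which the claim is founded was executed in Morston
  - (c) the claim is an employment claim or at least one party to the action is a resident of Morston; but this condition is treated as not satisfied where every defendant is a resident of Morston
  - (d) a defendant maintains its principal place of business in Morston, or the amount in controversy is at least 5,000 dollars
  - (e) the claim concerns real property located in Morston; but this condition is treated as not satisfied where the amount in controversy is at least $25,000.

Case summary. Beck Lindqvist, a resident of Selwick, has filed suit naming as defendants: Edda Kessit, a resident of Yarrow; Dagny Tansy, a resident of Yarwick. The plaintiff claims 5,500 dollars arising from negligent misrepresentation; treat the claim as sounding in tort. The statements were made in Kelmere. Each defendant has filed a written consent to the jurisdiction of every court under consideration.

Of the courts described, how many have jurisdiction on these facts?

3

The Superior Court of Yarrow:
  (a) The amount in controversy is 5,500 dollars, which meets the 5,000 dollars floor, so this disjunct is met. Condition met.
  (b) The claim is a tort claim, not a property claim, which satisfies one of the alternatives. Met.
  (c) The amount in controversy is 5,500 dollars, within the USD 500,000 ceiling — that alternative is enough. Condition met.
  (d) Edda Kessit resides in Yarrow, which satisfies one of the alternatives. Condition met.
  → All conditions met; jurisdiction exists.
The Superior Court of Selwick:
  (a) The claim is a tort claim, not a contract claim. But every defendant has filed written consent, and the 'unless' clause therefore excuses the requirement. Met.
  (b) Beck Lindqvist resides in Selwick, so one alternative holds. And the carve-out is inapplicable — the claim does not concern real property. Condition met.
  (c) The plaintiff resides in Selwick, so one alternative holds. Satisfied.
  (d) Every defendant has filed written consent, which satisfies one of the alternatives. Satisfied.
  → Jurisdiction lies.
The Provincial Court of Selhaven:
  (a) The amount in controversy is USD 5,500, within the USD 150,000 ceiling, so one alternative holds. Satisfied.
  (b) The amount in controversy is 5,500 dollars, which meets the 5,500 dollars floor. Condition met.
  (c) The plaintiff resides in Selwick, which is not Selhaven. Met.
  (d) The claim is a tort claim, not an employment claim, which satisfies one of the alternatives. The exception is not triggered, since the plaintiff resides in Selwick, not Selhaven. Met.
  → Jurisdiction lies.
The Morston Regional Court:
  (a) The plaintiff resides in Selwick, not Morston. Fails.
  (b) No contract (and hence no place of execution) is alleged. Condition not met.
  (c) The claim is a tort claim, not an employment claim; no party resides in Morston — every alternative fails. Condition not met.
  (d) The amount in controversy is $5,500, which meets the $5,000 floor, so this disjunct is met. Met.
  (e) The claim does not concern real property. Condition not met.
  → No jurisdiction.
Courts with jurisdiction: the Superior Court of Yarrow, the Superior Court of Selwick, the Provincial Court of Selhaven — 3 in total.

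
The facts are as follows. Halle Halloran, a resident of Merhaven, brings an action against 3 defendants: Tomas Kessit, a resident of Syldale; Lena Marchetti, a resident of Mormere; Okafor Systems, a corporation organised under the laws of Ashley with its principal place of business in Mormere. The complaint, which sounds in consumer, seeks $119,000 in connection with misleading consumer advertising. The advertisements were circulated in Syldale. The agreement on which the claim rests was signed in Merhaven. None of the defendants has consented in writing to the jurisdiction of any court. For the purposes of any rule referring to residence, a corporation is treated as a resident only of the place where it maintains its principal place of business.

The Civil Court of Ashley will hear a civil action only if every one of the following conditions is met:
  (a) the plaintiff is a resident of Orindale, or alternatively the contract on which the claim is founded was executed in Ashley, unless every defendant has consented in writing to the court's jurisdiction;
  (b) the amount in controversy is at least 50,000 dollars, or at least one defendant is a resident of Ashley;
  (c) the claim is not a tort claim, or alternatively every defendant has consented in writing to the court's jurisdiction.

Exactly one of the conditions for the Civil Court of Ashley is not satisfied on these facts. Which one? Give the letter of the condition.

(a)

The Civil Court of Ashley:
  (a) The plaintiff resides in Merhaven, not Orindale; the contract was executed in Merhaven, not Ashley — no alternative holds. Nor does the 'unless' clause help: no such written consent has been filed. Fails.
  (b) The amount in controversy is $119,000, which meets the USD 50,000 floor, so this disjunct is met. Satisfied.
  (c) The claim is a consumer claim, not a tort claim, which satisfies one of the alternatives. Condition met.
Only condition (a) fails.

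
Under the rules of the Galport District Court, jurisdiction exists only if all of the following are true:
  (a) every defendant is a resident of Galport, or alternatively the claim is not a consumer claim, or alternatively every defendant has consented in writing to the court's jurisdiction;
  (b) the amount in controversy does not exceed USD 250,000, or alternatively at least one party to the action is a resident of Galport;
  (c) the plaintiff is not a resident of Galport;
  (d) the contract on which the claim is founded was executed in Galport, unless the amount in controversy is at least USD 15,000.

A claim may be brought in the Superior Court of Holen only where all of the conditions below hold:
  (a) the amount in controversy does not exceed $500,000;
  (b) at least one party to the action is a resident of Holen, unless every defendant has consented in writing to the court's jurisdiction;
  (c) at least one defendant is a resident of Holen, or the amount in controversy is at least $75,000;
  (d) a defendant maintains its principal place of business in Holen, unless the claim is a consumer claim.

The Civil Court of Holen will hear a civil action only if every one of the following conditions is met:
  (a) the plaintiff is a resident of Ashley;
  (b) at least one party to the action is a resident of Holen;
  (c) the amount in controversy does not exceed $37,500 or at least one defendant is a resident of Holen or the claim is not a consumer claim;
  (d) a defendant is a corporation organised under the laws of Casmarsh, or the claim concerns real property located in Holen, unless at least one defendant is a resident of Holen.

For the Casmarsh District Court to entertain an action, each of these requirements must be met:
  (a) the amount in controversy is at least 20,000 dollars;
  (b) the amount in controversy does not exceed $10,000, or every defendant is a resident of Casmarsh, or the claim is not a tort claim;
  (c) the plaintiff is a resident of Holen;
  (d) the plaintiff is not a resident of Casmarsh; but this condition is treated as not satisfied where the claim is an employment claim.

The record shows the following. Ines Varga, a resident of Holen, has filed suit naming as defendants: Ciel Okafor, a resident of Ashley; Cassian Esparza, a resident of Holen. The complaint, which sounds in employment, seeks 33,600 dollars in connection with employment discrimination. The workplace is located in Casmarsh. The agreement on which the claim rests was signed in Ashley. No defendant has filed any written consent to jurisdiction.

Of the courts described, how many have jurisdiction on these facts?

1

The Galport District Court:
  (a) The claim is an employment claim, not a consumer claim, which satisfies one of the alternatives. Condition met.
  (b) The amount in controversy is 33,600 dollars, within the $250,000 ceiling — that alternative is enough. Met.
  (c) The plaintiff resides in Holen, which is not Galport. Satisfied.
  (d) The contract was executed in Ashley, not Galport. But the amount in controversy is USD 33,600, which meets the USD 15,000 floor, and the 'unless' clause therefore excuses the requirement. Condition met.
  → Jurisdiction lies.
The Superior Court of Holen:
  (a) The amount in controversy is 33,600 dollars, within the USD 500,000 ceiling. Met.
  (b) Ines Varga resides in Holen. Met.
  (c) Cassian Esparza resides in Holen — that alternative is enough. Satisfied.
  (d) No defendant is a corporation. Nor does the 'unless' clause help: the claim is an employment claim, not a consumer claim. Fails.
  → The court lacks jurisdiction.
The Civil Court of Holen:
  (a) The plaintiff resides in Holen, not Ashley. Not met.
  (b) Ines Varga resides in Holen. Met.
  (c) The amount in controversy is USD 33,600, within the 37,500 dollars ceiling, so one alternative holds. Met.
  (d) No defendant is a corporation; the claim does not concern real property — every alternative fails. However, Cassian Esparza resides in Holen, so the 'unless' proviso supplies this condition. Met.
  → No jurisdiction.
The Casmarsh District Court:
  (a) The amount in controversy is $33,600, which meets the 20,000 dollars floor. Satisfied.
  (b) The claim is an employment claim, not a tort claim, which satisfies one of the alternatives. Condition met.
  (c) The plaintiff resides in Holen. Met.
  (d) The plaintiff resides in Holen, which is not Casmarsh. However, the claim is an employment claim, which falls within the stated exception and so defeats the condition. Condition not met.
  → No jurisdiction.
Courts with jurisdiction: the Galport District Court — 1 in total.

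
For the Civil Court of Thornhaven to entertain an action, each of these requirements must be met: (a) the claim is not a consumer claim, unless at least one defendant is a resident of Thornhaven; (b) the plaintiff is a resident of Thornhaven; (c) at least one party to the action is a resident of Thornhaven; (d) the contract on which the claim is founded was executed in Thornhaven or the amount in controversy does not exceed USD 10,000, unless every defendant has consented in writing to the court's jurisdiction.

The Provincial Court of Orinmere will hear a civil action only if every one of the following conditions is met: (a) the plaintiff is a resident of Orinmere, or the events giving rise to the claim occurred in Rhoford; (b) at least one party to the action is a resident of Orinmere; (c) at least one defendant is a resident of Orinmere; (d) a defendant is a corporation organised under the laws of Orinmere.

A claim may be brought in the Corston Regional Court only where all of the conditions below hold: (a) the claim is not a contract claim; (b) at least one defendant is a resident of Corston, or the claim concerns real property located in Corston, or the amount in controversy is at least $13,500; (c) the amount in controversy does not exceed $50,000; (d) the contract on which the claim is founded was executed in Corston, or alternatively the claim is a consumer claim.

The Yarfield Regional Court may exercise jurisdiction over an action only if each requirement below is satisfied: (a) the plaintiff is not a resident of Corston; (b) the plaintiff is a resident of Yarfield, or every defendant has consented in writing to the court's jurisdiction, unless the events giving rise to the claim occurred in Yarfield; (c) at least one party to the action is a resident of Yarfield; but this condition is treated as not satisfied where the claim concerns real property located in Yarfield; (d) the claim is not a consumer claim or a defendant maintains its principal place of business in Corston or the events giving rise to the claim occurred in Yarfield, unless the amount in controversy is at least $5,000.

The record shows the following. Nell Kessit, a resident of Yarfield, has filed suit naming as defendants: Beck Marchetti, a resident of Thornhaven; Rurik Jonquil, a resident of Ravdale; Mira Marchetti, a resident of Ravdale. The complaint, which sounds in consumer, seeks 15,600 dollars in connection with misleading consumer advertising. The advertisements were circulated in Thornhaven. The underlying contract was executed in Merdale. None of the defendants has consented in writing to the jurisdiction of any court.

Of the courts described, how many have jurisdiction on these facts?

2

The Civil Court of Thornhaven:
  (a) The claim is a consumer claim. However, Beck Marchetti resides in Thornhaven, so the 'unless' proviso supplies this condition. Condition met.
  (b) The plaintiff resides in Yarfield, not Thornhaven. Not satisfied.
  (c) Beck Marchetti resides in Thornhaven. Met.
  (d) The contract was executed in Merdale, not Thornhaven; the amount in controversy is USD 15,600, above the $10,000 ceiling — every alternative fails. And no such written consent has been filed, so the proviso does not save it. Condition not met.
  → Not every requirement is met — no jurisdiction.
The Provincial Court of Orinmere:
  (a) The plaintiff resides in Yarfield, not Orinmere; the operative events occurred in Thornhaven, not Rhoford — none of the alternatives is met. Fails.
  (b) No party resides in Orinmere. Condition not met.
  (c) No defendant resides in Orinmere (they reside in Thornhaven, Ravdale, Ravdale). Fails.
  (d) No defendant is a corporation. Not met.
  → No jurisdiction.
The Corston Regional Court:
  (a) The claim is a consumer claim, not a contract claim. Met.
  (b) The amount in controversy is 15,600 dollars, which meets the 13,500 dollars floor, so this disjunct is met. Condition met.
  (c) The amount in controversy is $15,600, within the USD 50,000 ceiling. Satisfied.
  (d) The claim is a consumer claim, which satisfies one of the alternatives. Condition met.
  → The court has jurisdiction.
The Yarfield Regional Court:
  (a) The plaintiff resides in Yarfield, which is not Corston. Met.
  (b) The plaintiff resides in Yarfield, so this disjunct is met. Satisfied.
  (c) Nell Kessit resides in Yarfield. The exception is not triggered, since the claim does not concern real property. Met.
  (d) The claim is a consumer claim; no defendant is a corporation; the operative events occurred in Thornhaven, not Yarfield — none of the alternatives is met. But the amount in controversy is USD 15,600, which meets the USD 5,000 floor, and the 'unless' clause therefore excuses the requirement. Satisfied.
  → The court has jurisdiction.
Courts with jurisdiction: the Corston Regional Court, the Yarfield Regional Court — 2 in total.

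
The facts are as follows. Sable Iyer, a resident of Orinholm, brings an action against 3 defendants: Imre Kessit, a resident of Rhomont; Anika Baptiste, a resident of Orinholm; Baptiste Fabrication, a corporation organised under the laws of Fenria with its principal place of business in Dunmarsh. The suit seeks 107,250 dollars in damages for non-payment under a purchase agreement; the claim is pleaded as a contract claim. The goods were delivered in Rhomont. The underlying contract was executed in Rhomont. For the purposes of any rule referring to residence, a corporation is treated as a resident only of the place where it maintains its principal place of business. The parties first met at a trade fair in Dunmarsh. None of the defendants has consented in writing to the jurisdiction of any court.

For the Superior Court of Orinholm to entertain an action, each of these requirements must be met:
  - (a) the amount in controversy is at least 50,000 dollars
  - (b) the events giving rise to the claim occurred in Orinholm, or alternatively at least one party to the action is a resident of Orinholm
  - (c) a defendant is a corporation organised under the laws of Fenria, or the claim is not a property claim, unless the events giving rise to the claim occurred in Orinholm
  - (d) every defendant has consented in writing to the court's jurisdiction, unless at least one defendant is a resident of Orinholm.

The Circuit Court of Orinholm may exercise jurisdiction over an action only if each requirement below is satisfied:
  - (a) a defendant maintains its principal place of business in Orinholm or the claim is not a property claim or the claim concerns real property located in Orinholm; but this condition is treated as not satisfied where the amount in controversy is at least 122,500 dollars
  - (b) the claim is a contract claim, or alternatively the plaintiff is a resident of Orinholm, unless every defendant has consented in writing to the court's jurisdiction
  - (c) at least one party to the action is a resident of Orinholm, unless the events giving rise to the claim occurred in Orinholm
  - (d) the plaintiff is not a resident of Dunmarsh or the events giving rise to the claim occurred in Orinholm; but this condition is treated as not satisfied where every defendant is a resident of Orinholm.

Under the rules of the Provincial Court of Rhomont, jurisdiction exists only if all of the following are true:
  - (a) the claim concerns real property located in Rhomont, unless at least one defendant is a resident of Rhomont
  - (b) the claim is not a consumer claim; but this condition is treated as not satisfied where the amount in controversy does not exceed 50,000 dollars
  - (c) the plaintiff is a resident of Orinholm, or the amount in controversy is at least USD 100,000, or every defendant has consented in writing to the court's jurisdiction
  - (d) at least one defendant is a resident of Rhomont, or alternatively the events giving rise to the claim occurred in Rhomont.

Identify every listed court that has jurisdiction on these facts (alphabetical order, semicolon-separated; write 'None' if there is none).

the Circuit Court of Orinholm; the Provincial Court of Rhomont; the Superior Court of Orinholm

The Superior Court of Orinholm:
  (a) The amount in controversy is 107,250 dollars, which meets the 50,000 dollars floor. Condition met.
  (b) Sable Iyer resides in Orinholm — that alternative is enough. Condition met.
  (c) Baptiste Fabrication is organised under the laws of Fenria, which satisfies one of the alternatives. Satisfied.
  (d) No such written consent has been filed. However, Anika Baptiste resides in Orinholm, so the 'unless' proviso supplies this condition. Condition met.
  → Jurisdiction lies.
The Circuit Court of Orinholm:
  (a) The claim is a contract claim, not a property claim — that alternative is enough. The exception is not triggered, since the amount in controversy is $107,250, below the $122,500 floor. Satisfied.
  (b) The claim is a contract claim, so this disjunct is met. Satisfied.
  (c) Sable Iyer resides in Orinholm. Condition met.
  (d) The plaintiff resides in Orinholm, which is not Dunmarsh, which satisfies one of the alternatives. The carve-out does not apply: the defendants reside as follows — Imre Kessit in Rhomont, Anika Baptiste in Orinholm, Baptiste Fabrication in Dunmarsh — not all in Orinholm. Satisfied.
  → Jurisdiction lies.
The Provincial Court of Rhomont:
  (a) The claim does not concern real property. The proviso rescues it, though: Imre Kessit resides in Rhomont. Met.
  (b) The claim is a contract claim, not a consumer claim. And the carve-out is inapplicable — the amount in controversy is USD 107,250, above the USD 50,000 ceiling. Condition met.
  (c) The plaintiff resides in Orinholm, so one alternative holds. Condition met.
  (d) Imre Kessit resides in Rhomont, so this disjunct is met. Met.
  → Every requirement is satisfied — jurisdiction.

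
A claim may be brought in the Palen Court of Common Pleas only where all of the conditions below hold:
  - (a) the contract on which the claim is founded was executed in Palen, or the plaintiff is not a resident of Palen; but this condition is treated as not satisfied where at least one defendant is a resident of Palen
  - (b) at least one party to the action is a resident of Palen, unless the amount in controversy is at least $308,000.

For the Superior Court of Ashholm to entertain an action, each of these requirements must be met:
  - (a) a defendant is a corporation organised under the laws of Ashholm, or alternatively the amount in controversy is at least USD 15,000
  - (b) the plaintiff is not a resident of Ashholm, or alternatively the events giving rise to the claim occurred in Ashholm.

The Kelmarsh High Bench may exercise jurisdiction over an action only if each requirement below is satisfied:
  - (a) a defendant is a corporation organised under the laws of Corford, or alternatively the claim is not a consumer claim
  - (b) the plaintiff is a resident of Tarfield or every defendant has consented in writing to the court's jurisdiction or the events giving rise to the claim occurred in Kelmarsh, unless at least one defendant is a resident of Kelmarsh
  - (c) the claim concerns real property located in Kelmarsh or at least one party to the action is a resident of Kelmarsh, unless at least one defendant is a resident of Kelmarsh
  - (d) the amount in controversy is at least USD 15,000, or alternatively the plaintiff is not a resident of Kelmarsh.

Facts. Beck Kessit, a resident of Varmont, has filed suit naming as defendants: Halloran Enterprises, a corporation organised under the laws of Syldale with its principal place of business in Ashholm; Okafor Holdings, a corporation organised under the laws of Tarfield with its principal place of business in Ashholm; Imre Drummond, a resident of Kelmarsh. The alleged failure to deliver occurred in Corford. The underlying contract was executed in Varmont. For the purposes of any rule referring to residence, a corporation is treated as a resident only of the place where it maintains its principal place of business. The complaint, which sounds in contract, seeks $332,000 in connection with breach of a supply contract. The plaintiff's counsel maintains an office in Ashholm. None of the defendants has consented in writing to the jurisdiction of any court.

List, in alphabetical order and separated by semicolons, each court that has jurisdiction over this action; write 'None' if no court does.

the Kelmarsh High Bench; the Palen Court of Common Pleas; the Superior Court of Ashholm

The Palen Court of Common Pleas:
  (a) The plaintiff resides in Varmont, which is not Palen — that alternative is enough. The exception is not triggered, since no defendant resides in Palen (they reside in Ashholm, Ashholm, Kelmarsh). Satisfied.
  (b) No party resides in Palen. But the amount in controversy is 332,000 dollars, which meets the USD 308,000 floor, and the 'unless' clause therefore excuses the requirement. Satisfied.
  → Every requirement is satisfied — jurisdiction.
The Superior Court of Ashholm:
  (a) The amount in controversy is USD 332,000, which meets the 15,000 dollars floor, so one alternative holds. Condition met.
  (b) The plaintiff resides in Varmont, which is not Ashholm, so one alternative holds. Condition met.
  → Jurisdiction lies.
The Kelmarsh High Bench:
  (a) The claim is a contract claim, not a consumer claim, so one alternative holds. Satisfied.
  (b) The plaintiff resides in Varmont, not Tarfield; no such written consent has been filed; the operative events occurred in Corford, not Kelmarsh — every alternative fails. But Imre Drummond resides in Kelmarsh, and the 'unless' clause therefore excuses the requirement. Satisfied.
  (c) Imre Drummond resides in Kelmarsh, so one alternative holds. Condition met.
  (d) The amount in controversy is $332,000, which meets the USD 15,000 floor, so this disjunct is met. Condition met.
  → The court has jurisdiction.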